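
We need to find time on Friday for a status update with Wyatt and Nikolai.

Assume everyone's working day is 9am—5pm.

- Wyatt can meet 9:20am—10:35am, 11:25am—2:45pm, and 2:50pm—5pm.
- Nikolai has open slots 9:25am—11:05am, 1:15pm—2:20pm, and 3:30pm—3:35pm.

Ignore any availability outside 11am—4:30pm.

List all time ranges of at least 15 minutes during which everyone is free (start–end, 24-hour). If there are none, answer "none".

13:15–14:20

Wyatt ∩ Nikolai: 09:25–10:35, 13:15–14:20, 15:30–15:35.
Restricted to 11:00–16:30: 13:15–14:20, 15:30–15:35.
Windows ≥ 15 min: 13:15–14:20.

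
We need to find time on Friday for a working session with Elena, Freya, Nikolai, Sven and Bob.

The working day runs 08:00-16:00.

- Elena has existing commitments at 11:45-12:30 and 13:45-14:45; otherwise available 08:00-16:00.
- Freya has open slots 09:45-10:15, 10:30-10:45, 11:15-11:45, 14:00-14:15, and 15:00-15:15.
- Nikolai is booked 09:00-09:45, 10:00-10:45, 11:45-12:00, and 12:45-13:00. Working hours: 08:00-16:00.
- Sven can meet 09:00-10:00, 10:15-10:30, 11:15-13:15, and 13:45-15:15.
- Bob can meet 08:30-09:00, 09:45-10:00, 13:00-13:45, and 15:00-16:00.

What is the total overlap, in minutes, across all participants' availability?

Elena free within 08:00–16:00: 08:00–11:45, 12:30–13:45, 14:45–16:00.
Nikolai free within 08:00–16:00: 08:00–09:00, 09:45–10:00, 10:45–11:45, 12:00–12:45, 13:00–16:00.
Elena ∩ Freya: 09:45–10:15, 10:30–10:45, 11:15–11:45, 15:00–15:15.
Elena ∩ Freya ∩ Nikolai: 09:45–10:00, 11:15–11:45, 15:00–15:15.
Elena ∩ Freya ∩ Nikolai ∩ Sven: 09:45–10:00, 11:15–11:45, 15:00–15:15.
Elena ∩ Freya ∩ Nikolai ∩ Sven ∩ Bob: 09:45–10:00, 15:00–15:15.
Total common minutes: 15 + 15 = 30.

30 minutes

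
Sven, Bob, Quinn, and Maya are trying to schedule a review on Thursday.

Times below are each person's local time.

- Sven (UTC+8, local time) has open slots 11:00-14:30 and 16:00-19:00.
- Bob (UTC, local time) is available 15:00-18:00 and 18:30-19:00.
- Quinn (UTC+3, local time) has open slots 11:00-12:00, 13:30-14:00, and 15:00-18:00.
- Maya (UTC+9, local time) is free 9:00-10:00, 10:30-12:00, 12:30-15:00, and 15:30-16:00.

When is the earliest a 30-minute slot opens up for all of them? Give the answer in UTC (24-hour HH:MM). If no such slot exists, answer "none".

Sven → UTC: 03:00–06:30, 08:00–11:00.
Bob → UTC: 15:00–18:00, 18:30–19:00.
Quinn → UTC: 08:00–09:00, 10:30–11:00, 12:00–15:00.
Maya → UTC: 00:00–01:00, 01:30–03:00, 03:30–06:00, 06:30–07:00.
Sven ∩ Bob: (none).
Sven ∩ Bob ∩ Quinn: (none).
Sven ∩ Bob ∩ Quinn ∩ Maya: (none).
Windows ≥ 30 min: (none).

none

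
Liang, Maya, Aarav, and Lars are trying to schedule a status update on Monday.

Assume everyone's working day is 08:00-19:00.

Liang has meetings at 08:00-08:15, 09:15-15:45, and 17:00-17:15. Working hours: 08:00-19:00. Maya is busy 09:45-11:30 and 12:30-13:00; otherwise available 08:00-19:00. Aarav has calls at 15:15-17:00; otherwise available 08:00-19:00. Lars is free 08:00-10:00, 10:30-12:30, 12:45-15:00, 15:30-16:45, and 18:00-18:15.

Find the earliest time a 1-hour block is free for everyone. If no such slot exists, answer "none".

Liang free within 08:00–19:00: 08:15–09:15, 15:45–17:00, 17:15–19:00.
Maya free within 08:00–19:00: 08:00–09:45, 11:30–12:30, 13:00–19:00.
Aarav free within 08:00–19:00: 08:00–15:15, 17:00–19:00.
Liang ∩ Maya: 08:15–09:15, 15:45–17:00, 17:15–19:00.
Liang ∩ Maya ∩ Aarav: 08:15–09:15, 17:15–19:00.
Liang ∩ Maya ∩ Aarav ∩ Lars: 08:15–09:15, 18:00–18:15.
Windows ≥ 60 min: 08:15–09:15.
Earliest such window starts at 08:15.

08:15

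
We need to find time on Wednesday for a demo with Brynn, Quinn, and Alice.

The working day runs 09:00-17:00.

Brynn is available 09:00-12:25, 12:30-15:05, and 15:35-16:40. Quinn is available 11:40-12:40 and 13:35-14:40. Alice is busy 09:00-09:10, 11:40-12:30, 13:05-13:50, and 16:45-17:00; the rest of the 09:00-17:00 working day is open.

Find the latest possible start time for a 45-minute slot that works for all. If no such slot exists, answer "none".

13:55

Alice free within 09:00–17:00: 09:10–11:40, 12:30–13:05, 13:50–16:45.
Brynn ∩ Quinn: 11:40–12:25, 12:30–12:40, 13:35–14:40.
Brynn ∩ Quinn ∩ Alice: 12:30–12:40, 13:50–14:40.
Windows ≥ 45 min: 13:50–14:40.
Latest start in the last window 13:50–14:40 is 14:40 − 45 min = 13:55.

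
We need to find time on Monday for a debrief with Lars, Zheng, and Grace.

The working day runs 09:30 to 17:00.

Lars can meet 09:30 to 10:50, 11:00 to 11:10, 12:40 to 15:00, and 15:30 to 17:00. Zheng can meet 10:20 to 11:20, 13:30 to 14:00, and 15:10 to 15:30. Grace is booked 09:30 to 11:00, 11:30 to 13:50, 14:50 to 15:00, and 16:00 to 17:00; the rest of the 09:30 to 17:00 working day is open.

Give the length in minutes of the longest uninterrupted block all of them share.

Grace free within 09:30–17:00: 11:00–11:30, 13:50–14:50, 15:00–16:00.
Lars ∩ Zheng: 10:20–10:50, 11:00–11:10, 13:30–14:00.
Lars ∩ Zheng ∩ Grace: 11:00–11:10, 13:50–14:00.
Common window lengths: 10, 10 min; longest is 10.

10 minutes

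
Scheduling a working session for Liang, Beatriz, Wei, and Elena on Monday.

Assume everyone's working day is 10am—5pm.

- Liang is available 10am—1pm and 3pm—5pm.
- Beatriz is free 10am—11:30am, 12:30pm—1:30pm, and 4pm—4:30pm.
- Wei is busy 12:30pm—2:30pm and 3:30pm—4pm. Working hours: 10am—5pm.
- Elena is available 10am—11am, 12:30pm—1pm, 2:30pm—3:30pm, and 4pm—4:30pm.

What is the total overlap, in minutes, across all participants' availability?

90 minutes

Wei free within 10:00–17:00: 10:00–12:30, 14:30–15:30, 16:00–17:00.
Liang ∩ Beatriz: 10:00–11:30, 12:30–13:00, 16:00–16:30.
Liang ∩ Beatriz ∩ Wei: 10:00–11:30, 16:00–16:30.
Liang ∩ Beatriz ∩ Wei ∩ Elena: 10:00–11:00, 16:00–16:30.
Total common minutes: 60 + 30 = 90.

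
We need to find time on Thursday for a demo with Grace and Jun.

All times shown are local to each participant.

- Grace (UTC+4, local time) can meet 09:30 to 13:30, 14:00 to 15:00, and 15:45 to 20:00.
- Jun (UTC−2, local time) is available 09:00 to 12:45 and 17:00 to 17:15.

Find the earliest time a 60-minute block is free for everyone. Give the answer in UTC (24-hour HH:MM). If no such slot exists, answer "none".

11:45

Grace → UTC: 05:30–09:30, 10:00–11:00, 11:45–16:00.
Jun → UTC: 11:00–14:45, 19:00–19:15.
Grace ∩ Jun: 11:45–14:45.
Windows ≥ 60 min: 11:45–14:45.
Earliest such window starts at 11:45.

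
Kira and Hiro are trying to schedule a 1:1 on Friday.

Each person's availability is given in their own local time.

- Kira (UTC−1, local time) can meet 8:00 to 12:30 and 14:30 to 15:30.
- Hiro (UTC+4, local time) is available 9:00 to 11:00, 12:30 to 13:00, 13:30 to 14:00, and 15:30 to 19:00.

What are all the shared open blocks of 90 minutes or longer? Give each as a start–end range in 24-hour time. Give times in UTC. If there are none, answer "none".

Kira → UTC: 09:00–13:30, 15:30–16:30.
Hiro → UTC: 05:00–07:00, 08:30–09:00, 09:30–10:00, 11:30–15:00.
Kira ∩ Hiro: 09:30–10:00, 11:30–13:30.
Windows ≥ 90 min: 11:30–13:30.

11:30–13:30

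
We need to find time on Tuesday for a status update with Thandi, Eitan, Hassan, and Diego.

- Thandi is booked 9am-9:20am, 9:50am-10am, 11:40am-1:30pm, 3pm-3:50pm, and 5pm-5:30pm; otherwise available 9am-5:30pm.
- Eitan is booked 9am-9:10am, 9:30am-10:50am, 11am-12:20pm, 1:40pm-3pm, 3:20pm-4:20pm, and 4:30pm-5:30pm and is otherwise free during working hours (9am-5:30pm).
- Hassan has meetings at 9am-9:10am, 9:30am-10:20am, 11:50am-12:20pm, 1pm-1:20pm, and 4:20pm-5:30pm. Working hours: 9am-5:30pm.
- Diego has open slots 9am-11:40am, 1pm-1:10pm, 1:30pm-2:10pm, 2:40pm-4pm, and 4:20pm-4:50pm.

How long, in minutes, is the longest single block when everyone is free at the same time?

Thandi free within 09:00–17:30: 09:20–09:50, 10:00–11:40, 13:30–15:00, 15:50–17:00.
Eitan free within 09:00–17:30: 09:10–09:30, 10:50–11:00, 12:20–13:40, 15:00–15:20, 16:20–16:30.
Hassan free within 09:00–17:30: 09:10–09:30, 10:20–11:50, 12:20–13:00, 13:20–16:20.
Thandi ∩ Eitan: 09:20–09:30, 10:50–11:00, 13:30–13:40, 16:20–16:30.
Thandi ∩ Eitan ∩ Hassan: 09:20–09:30, 10:50–11:00, 13:30–13:40.
Thandi ∩ Eitan ∩ Hassan ∩ Diego: 09:20–09:30, 10:50–11:00, 13:30–13:40.
Common window lengths: 10, 10, 10 min; longest is 10.

10 minutes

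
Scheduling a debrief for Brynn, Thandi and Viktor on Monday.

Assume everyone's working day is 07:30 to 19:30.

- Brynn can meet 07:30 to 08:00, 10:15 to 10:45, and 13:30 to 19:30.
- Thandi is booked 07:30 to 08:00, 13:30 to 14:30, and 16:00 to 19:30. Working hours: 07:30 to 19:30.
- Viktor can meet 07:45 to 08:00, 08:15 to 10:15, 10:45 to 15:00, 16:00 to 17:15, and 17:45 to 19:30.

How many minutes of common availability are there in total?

30 minutes

Thandi free within 07:30–19:30: 08:00–13:30, 14:30–16:00.
Brynn ∩ Thandi: 10:15–10:45, 14:30–16:00.
Brynn ∩ Thandi ∩ Viktor: 14:30–15:00.
Total common minutes: 30.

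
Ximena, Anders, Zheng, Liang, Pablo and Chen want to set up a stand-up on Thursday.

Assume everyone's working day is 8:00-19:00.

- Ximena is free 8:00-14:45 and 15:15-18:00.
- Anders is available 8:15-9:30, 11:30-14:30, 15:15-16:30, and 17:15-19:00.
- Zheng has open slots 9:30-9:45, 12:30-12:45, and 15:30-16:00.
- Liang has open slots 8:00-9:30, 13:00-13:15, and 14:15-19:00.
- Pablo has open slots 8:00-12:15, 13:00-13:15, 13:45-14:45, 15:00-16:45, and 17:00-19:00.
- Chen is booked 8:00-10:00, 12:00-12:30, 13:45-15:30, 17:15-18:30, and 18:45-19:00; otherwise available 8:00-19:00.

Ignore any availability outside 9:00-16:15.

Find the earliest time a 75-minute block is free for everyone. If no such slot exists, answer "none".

Chen free within 08:00–19:00: 10:00–12:00, 12:30–13:45, 15:30–17:15, 18:30–18:45.
Ximena ∩ Anders: 08:15–09:30, 11:30–14:30, 15:15–16:30, 17:15–18:00.
Ximena ∩ Anders ∩ Zheng: 12:30–12:45, 15:30–16:00.
Ximena ∩ Anders ∩ Zheng ∩ Liang: 15:30–16:00.
Ximena ∩ Anders ∩ Zheng ∩ Liang ∩ Pablo: 15:30–16:00.
Ximena ∩ Anders ∩ Zheng ∩ Liang ∩ Pablo ∩ Chen: 15:30–16:00.
Restricted to 09:00–16:15: 15:30–16:00.
Windows ≥ 75 min: (none).

none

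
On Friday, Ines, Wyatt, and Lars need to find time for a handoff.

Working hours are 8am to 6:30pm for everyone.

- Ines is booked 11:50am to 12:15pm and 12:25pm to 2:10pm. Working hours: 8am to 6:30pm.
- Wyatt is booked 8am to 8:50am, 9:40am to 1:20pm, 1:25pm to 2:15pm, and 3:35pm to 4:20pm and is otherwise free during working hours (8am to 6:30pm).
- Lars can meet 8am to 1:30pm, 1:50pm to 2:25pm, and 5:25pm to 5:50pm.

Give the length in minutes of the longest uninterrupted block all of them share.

Ines free within 08:00–18:30: 08:00–11:50, 12:15–12:25, 14:10–18:30.
Wyatt free within 08:00–18:30: 08:50–09:40, 13:20–13:25, 14:15–15:35, 16:20–18:30.
Ines ∩ Wyatt: 08:50–09:40, 14:15–15:35, 16:20–18:30.
Ines ∩ Wyatt ∩ Lars: 08:50–09:40, 14:15–14:25, 17:25–17:50.
Common window lengths: 50, 10, 25 min; longest is 50.

50 minutes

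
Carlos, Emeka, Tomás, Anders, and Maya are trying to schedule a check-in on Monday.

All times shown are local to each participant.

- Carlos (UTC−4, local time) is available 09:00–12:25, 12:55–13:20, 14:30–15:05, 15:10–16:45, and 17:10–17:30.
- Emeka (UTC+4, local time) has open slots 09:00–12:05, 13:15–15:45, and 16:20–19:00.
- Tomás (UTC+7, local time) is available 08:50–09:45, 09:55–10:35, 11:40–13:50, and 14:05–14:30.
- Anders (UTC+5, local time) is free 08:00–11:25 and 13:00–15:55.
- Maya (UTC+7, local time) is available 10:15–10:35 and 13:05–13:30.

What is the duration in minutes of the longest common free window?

0 minutes

Carlos → UTC: 13:00–16:25, 16:55–17:20, 18:30–19:05, 19:10–20:45, 21:10–21:30.
Emeka → UTC: 05:00–08:05, 09:15–11:45, 12:20–15:00.
Tomás → UTC: 01:50–02:45, 02:55–03:35, 04:40–06:50, 07:05–07:30.
Anders → UTC: 03:00–06:25, 08:00–10:55.
Maya → UTC: 03:15–03:35, 06:05–06:30.
Carlos ∩ Emeka: 13:00–15:00.
Carlos ∩ Emeka ∩ Tomás: (none).
Carlos ∩ Emeka ∩ Tomás ∩ Anders: (none).
Carlos ∩ Emeka ∩ Tomás ∩ Anders ∩ Maya: (none).
No common window.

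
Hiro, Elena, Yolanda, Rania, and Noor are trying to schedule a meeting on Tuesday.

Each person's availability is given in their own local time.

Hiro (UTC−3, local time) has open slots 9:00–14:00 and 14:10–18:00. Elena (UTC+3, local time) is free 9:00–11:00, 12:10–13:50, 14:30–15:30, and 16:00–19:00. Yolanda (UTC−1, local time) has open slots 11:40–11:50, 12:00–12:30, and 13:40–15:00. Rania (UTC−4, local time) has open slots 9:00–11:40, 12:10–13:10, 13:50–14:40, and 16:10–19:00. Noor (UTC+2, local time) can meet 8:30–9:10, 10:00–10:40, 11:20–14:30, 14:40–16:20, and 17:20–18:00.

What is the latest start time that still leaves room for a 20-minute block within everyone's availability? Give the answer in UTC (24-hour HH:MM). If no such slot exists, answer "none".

15:20

Hiro → UTC: 12:00–17:00, 17:10–21:00.
Elena → UTC: 06:00–08:00, 09:10–10:50, 11:30–12:30, 13:00–16:00.
Yolanda → UTC: 12:40–12:50, 13:00–13:30, 14:40–16:00.
Rania → UTC: 13:00–15:40, 16:10–17:10, 17:50–18:40, 20:10–23:00.
Noor → UTC: 06:30–07:10, 08:00–08:40, 09:20–12:30, 12:40–14:20, 15:20–16:00.
Hiro ∩ Elena: 12:00–12:30, 13:00–16:00.
Hiro ∩ Elena ∩ Yolanda: 13:00–13:30, 14:40–16:00.
Hiro ∩ Elena ∩ Yolanda ∩ Rania: 13:00–13:30, 14:40–15:40.
Hiro ∩ Elena ∩ Yolanda ∩ Rania ∩ Noor: 13:00–13:30, 15:20–15:40.
Windows ≥ 20 min: 13:00–13:30, 15:20–15:40.
Latest start in the last window 15:20–15:40 is 15:40 − 20 min = 15:20.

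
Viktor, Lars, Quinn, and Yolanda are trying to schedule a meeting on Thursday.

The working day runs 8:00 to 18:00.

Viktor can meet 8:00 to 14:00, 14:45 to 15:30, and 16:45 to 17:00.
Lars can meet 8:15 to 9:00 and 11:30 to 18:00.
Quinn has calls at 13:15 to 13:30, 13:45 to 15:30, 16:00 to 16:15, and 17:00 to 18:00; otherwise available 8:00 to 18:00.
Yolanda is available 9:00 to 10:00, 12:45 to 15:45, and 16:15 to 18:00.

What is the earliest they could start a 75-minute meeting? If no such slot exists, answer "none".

none

Quinn free within 08:00–18:00: 08:00–13:15, 13:30–13:45, 15:30–16:00, 16:15–17:00.
Viktor ∩ Lars: 08:15–09:00, 11:30–14:00, 14:45–15:30, 16:45–17:00.
Viktor ∩ Lars ∩ Quinn: 08:15–09:00, 11:30–13:15, 13:30–13:45, 16:45–17:00.
Viktor ∩ Lars ∩ Quinn ∩ Yolanda: 12:45–13:15, 13:30–13:45, 16:45–17:00.
Windows ≥ 75 min: (none).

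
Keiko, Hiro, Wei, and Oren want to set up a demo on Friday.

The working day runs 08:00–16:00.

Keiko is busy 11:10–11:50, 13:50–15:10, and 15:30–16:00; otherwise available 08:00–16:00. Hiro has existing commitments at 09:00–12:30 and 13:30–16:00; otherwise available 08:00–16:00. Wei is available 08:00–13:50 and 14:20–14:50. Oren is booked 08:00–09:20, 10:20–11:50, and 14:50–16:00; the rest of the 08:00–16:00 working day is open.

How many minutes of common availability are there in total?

60 minutes

Keiko free within 08:00–16:00: 08:00–11:10, 11:50–13:50, 15:10–15:30.
Hiro free within 08:00–16:00: 08:00–09:00, 12:30–13:30.
Oren free within 08:00–16:00: 09:20–10:20, 11:50–14:50.
Keiko ∩ Hiro: 08:00–09:00, 12:30–13:30.
Keiko ∩ Hiro ∩ Wei: 08:00–09:00, 12:30–13:30.
Keiko ∩ Hiro ∩ Wei ∩ Oren: 12:30–13:30.
Total common minutes: 60.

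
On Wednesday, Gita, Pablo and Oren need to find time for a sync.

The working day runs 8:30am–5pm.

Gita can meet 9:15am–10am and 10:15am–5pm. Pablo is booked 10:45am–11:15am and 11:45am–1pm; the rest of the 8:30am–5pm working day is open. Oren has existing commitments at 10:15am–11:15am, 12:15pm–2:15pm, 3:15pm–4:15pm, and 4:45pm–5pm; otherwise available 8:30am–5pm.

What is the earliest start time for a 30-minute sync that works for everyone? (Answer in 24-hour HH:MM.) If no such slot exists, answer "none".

09:15

Pablo free within 08:30–17:00: 08:30–10:45, 11:15–11:45, 13:00–17:00.
Oren free within 08:30–17:00: 08:30–10:15, 11:15–12:15, 14:15–15:15, 16:15–16:45.
Gita ∩ Pablo: 09:15–10:00, 10:15–10:45, 11:15–11:45, 13:00–17:00.
Gita ∩ Pablo ∩ Oren: 09:15–10:00, 11:15–11:45, 14:15–15:15, 16:15–16:45.
Windows ≥ 30 min: 09:15–10:00, 11:15–11:45, 14:15–15:15, 16:15–16:45.
Earliest such window starts at 09:15.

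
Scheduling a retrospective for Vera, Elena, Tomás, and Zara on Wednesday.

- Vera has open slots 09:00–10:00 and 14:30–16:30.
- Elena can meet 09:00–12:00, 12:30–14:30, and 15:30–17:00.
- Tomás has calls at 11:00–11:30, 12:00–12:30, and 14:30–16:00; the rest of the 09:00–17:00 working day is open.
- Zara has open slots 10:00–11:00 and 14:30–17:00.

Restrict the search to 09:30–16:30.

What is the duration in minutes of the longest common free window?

30 minutes

Tomás free within 09:00–17:00: 09:00–11:00, 11:30–12:00, 12:30–14:30, 16:00–17:00.
Vera ∩ Elena: 09:00–10:00, 15:30–16:30.
Vera ∩ Elena ∩ Tomás: 09:00–10:00, 16:00–16:30.
Vera ∩ Elena ∩ Tomás ∩ Zara: 16:00–16:30.
Restricted to 09:30–16:30: 16:00–16:30.
Single common window of 30 minutes.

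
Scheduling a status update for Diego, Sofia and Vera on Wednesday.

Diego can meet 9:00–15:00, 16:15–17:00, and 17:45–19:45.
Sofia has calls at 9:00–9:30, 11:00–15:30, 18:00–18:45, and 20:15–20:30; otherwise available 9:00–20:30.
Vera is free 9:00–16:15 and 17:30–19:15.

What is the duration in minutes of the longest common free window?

Sofia free within 09:00–20:30: 09:30–11:00, 15:30–18:00, 18:45–20:15.
Diego ∩ Sofia: 09:30–11:00, 16:15–17:00, 17:45–18:00, 18:45–19:45.
Diego ∩ Sofia ∩ Vera: 09:30–11:00, 17:45–18:00, 18:45–19:15.
Common window lengths: 90, 15, 30 min; longest is 90.

90 minutes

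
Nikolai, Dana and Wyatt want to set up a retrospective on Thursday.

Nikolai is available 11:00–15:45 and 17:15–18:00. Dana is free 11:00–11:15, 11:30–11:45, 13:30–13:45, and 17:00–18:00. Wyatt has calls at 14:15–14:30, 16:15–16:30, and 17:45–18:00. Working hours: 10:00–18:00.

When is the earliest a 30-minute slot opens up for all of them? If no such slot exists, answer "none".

Wyatt free within 10:00–18:00: 10:00–14:15, 14:30–16:15, 16:30–17:45.
Nikolai ∩ Dana: 11:00–11:15, 11:30–11:45, 13:30–13:45, 17:15–18:00.
Nikolai ∩ Dana ∩ Wyatt: 11:00–11:15, 11:30–11:45, 13:30–13:45, 17:15–17:45.
Windows ≥ 30 min: 17:15–17:45.
Earliest such window starts at 17:15.

17:15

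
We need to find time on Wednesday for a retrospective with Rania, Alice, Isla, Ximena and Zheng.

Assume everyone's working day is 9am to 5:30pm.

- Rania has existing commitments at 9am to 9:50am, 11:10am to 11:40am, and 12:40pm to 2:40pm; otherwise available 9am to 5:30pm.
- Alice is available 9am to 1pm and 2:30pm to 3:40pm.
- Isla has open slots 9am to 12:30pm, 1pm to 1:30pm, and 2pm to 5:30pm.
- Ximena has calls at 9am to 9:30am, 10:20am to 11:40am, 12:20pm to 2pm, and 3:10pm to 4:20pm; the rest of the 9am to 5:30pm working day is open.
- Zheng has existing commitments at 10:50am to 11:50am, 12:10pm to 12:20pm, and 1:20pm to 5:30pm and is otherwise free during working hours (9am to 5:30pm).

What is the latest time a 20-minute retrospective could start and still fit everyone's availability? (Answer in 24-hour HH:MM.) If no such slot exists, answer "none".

11:50

Rania free within 09:00–17:30: 09:50–11:10, 11:40–12:40, 14:40–17:30.
Ximena free within 09:00–17:30: 09:30–10:20, 11:40–12:20, 14:00–15:10, 16:20–17:30.
Zheng free within 09:00–17:30: 09:00–10:50, 11:50–12:10, 12:20–13:20.
Rania ∩ Alice: 09:50–11:10, 11:40–12:40, 14:40–15:40.
Rania ∩ Alice ∩ Isla: 09:50–11:10, 11:40–12:30, 14:40–15:40.
Rania ∩ Alice ∩ Isla ∩ Ximena: 09:50–10:20, 11:40–12:20, 14:40–15:10.
Rania ∩ Alice ∩ Isla ∩ Ximena ∩ Zheng: 09:50–10:20, 11:50–12:10.
Windows ≥ 20 min: 09:50–10:20, 11:50–12:10.
Latest start in the last window 11:50–12:10 is 12:10 − 20 min = 11:50.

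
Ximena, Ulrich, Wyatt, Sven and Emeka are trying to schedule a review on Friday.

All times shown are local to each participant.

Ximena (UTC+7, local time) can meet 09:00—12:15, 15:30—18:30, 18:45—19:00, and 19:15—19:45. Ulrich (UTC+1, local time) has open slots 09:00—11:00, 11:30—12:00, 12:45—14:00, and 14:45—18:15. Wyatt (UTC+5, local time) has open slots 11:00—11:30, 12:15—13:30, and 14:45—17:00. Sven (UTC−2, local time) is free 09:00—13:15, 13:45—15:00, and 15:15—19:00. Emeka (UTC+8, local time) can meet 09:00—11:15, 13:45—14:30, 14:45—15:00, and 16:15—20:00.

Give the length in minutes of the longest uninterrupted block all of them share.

15 minutes

Ximena → UTC: 02:00–05:15, 08:30–11:30, 11:45–12:00, 12:15–12:45.
Ulrich → UTC: 08:00–10:00, 10:30–11:00, 11:45–13:00, 13:45–17:15.
Wyatt → UTC: 06:00–06:30, 07:15–08:30, 09:45–12:00.
Sven → UTC: 11:00–15:15, 15:45–17:00, 17:15–21:00.
Emeka → UTC: 01:00–03:15, 05:45–06:30, 06:45–07:00, 08:15–12:00.
Ximena ∩ Ulrich: 08:30–10:00, 10:30–11:00, 11:45–12:00, 12:15–12:45.
Ximena ∩ Ulrich ∩ Wyatt: 09:45–10:00, 10:30–11:00, 11:45–12:00.
Ximena ∩ Ulrich ∩ Wyatt ∩ Sven: 11:45–12:00.
Ximena ∩ Ulrich ∩ Wyatt ∩ Sven ∩ Emeka: 11:45–12:00.
Single common window of 15 minutes.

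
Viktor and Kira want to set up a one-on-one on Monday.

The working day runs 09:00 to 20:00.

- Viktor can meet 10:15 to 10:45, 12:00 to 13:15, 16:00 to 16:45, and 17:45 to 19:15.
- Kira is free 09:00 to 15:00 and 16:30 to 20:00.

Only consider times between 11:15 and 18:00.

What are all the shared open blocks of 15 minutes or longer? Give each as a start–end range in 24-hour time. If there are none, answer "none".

Viktor ∩ Kira: 10:15–10:45, 12:00–13:15, 16:30–16:45, 17:45–19:15.
Restricted to 11:15–18:00: 12:00–13:15, 16:30–16:45, 17:45–18:00.
Windows ≥ 15 min: 12:00–13:15, 16:30–16:45, 17:45–18:00.

12:00–13:15, 16:30–16:45, 17:45–18:00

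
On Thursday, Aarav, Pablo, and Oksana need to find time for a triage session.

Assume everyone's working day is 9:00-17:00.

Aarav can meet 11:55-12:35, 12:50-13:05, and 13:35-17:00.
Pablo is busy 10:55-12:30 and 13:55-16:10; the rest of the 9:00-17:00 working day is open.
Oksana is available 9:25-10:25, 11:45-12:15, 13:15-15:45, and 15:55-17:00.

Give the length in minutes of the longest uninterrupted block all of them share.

50 minutes

Pablo free within 09:00–17:00: 09:00–10:55, 12:30–13:55, 16:10–17:00.
Aarav ∩ Pablo: 12:30–12:35, 12:50–13:05, 13:35–13:55, 16:10–17:00.
Aarav ∩ Pablo ∩ Oksana: 13:35–13:55, 16:10–17:00.
Common window lengths: 20, 50 min; longest is 50.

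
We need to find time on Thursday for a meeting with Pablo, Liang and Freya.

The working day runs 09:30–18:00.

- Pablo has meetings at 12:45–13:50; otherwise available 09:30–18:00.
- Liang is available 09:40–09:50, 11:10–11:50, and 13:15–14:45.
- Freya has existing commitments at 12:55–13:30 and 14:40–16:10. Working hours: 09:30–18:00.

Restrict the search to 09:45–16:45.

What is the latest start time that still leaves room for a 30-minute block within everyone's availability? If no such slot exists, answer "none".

Pablo free within 09:30–18:00: 09:30–12:45, 13:50–18:00.
Freya free within 09:30–18:00: 09:30–12:55, 13:30–14:40, 16:10–18:00.
Pablo ∩ Liang: 09:40–09:50, 11:10–11:50, 13:50–14:45.
Pablo ∩ Liang ∩ Freya: 09:40–09:50, 11:10–11:50, 13:50–14:40.
Restricted to 09:45–16:45: 09:45–09:50, 11:10–11:50, 13:50–14:40.
Windows ≥ 30 min: 11:10–11:50, 13:50–14:40.
Latest start in the last window 13:50–14:40 is 14:40 − 30 min = 14:10.

14:10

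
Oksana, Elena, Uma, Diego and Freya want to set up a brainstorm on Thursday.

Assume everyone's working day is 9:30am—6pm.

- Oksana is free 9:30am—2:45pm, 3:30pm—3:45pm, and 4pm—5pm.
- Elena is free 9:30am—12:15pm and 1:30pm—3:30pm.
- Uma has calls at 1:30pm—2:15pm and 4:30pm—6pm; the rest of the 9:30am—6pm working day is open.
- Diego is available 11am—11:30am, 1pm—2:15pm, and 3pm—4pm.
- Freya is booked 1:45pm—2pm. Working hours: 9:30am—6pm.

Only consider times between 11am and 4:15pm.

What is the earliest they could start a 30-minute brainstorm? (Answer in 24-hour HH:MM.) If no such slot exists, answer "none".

11:00

Uma free within 09:30–18:00: 09:30–13:30, 14:15–16:30.
Freya free within 09:30–18:00: 09:30–13:45, 14:00–18:00.
Oksana ∩ Elena: 09:30–12:15, 13:30–14:45.
Oksana ∩ Elena ∩ Uma: 09:30–12:15, 14:15–14:45.
Oksana ∩ Elena ∩ Uma ∩ Diego: 11:00–11:30.
Oksana ∩ Elena ∩ Uma ∩ Diego ∩ Freya: 11:00–11:30.
Restricted to 11:00–16:15: 11:00–11:30.
Windows ≥ 30 min: 11:00–11:30.
Earliest such window starts at 11:00.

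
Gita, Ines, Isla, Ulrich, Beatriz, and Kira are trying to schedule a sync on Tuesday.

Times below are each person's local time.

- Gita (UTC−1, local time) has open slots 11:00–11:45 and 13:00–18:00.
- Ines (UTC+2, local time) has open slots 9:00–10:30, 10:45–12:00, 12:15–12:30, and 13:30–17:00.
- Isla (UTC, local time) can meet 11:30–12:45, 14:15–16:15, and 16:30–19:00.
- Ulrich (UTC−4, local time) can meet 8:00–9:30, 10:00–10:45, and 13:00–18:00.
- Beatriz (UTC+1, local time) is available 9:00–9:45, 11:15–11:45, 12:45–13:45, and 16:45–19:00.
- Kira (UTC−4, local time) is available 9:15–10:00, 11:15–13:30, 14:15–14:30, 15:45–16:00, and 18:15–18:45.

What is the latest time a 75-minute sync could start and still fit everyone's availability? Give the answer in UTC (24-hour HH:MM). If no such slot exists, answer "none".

none

Gita → UTC: 12:00–12:45, 14:00–19:00.
Ines → UTC: 07:00–08:30, 08:45–10:00, 10:15–10:30, 11:30–15:00.
Isla → UTC: 11:30–12:45, 14:15–16:15, 16:30–19:00.
Ulrich → UTC: 12:00–13:30, 14:00–14:45, 17:00–22:00.
Beatriz → UTC: 08:00–08:45, 10:15–10:45, 11:45–12:45, 15:45–18:00.
Kira → UTC: 13:15–14:00, 15:15–17:30, 18:15–18:30, 19:45–20:00, 22:15–22:45.
Gita ∩ Ines: 12:00–12:45, 14:00–15:00.
Gita ∩ Ines ∩ Isla: 12:00–12:45, 14:15–15:00.
Gita ∩ Ines ∩ Isla ∩ Ulrich: 12:00–12:45, 14:15–14:45.
Gita ∩ Ines ∩ Isla ∩ Ulrich ∩ Beatriz: 12:00–12:45.
Gita ∩ Ines ∩ Isla ∩ Ulrich ∩ Beatriz ∩ Kira: (none).
Windows ≥ 75 min: (none).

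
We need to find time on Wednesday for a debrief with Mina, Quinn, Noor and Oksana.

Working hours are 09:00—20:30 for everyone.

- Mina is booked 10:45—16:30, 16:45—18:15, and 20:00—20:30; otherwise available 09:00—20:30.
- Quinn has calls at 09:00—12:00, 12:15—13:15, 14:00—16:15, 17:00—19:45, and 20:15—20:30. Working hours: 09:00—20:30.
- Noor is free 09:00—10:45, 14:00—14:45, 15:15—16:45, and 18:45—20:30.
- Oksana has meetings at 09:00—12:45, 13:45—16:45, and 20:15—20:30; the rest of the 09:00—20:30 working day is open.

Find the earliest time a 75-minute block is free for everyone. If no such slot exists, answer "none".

Mina free within 09:00–20:30: 09:00–10:45, 16:30–16:45, 18:15–20:00.
Quinn free within 09:00–20:30: 12:00–12:15, 13:15–14:00, 16:15–17:00, 19:45–20:15.
Oksana free within 09:00–20:30: 12:45–13:45, 16:45–20:15.
Mina ∩ Quinn: 16:30–16:45, 19:45–20:00.
Mina ∩ Quinn ∩ Noor: 16:30–16:45, 19:45–20:00.
Mina ∩ Quinn ∩ Noor ∩ Oksana: 19:45–20:00.
Windows ≥ 75 min: (none).

none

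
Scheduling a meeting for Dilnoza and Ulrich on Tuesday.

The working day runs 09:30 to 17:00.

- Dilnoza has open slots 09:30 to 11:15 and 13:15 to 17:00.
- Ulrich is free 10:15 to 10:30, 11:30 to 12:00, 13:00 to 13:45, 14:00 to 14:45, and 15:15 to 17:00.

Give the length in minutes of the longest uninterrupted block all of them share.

105 minutes

Dilnoza ∩ Ulrich: 10:15–10:30, 13:15–13:45, 14:00–14:45, 15:15–17:00.
Common window lengths: 15, 30, 45, 105 min; longest is 105.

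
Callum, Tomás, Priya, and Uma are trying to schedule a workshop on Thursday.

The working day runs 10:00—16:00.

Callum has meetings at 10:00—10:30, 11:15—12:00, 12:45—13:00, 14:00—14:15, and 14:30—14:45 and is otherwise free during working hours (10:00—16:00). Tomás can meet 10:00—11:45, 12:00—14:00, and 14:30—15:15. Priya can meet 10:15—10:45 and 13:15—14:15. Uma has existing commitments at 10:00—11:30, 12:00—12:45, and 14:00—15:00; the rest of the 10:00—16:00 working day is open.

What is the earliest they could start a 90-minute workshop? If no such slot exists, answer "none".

Callum free within 10:00–16:00: 10:30–11:15, 12:00–12:45, 13:00–14:00, 14:15–14:30, 14:45–16:00.
Uma free within 10:00–16:00: 11:30–12:00, 12:45–14:00, 15:00–16:00.
Callum ∩ Tomás: 10:30–11:15, 12:00–12:45, 13:00–14:00, 14:45–15:15.
Callum ∩ Tomás ∩ Priya: 10:30–10:45, 13:15–14:00.
Callum ∩ Tomás ∩ Priya ∩ Uma: 13:15–14:00.
Windows ≥ 90 min: (none).

none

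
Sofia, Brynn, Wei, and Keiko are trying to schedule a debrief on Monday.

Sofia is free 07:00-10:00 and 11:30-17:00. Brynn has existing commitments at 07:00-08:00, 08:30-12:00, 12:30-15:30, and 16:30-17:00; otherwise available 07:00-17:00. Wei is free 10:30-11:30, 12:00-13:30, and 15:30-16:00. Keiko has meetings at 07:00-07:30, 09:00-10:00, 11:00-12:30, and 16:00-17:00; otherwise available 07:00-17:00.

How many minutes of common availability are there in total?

Brynn free within 07:00–17:00: 08:00–08:30, 12:00–12:30, 15:30–16:30.
Keiko free within 07:00–17:00: 07:30–09:00, 10:00–11:00, 12:30–16:00.
Sofia ∩ Brynn: 08:00–08:30, 12:00–12:30, 15:30–16:30.
Sofia ∩ Brynn ∩ Wei: 12:00–12:30, 15:30–16:00.
Sofia ∩ Brynn ∩ Wei ∩ Keiko: 15:30–16:00.
Total common minutes: 30.

30 minutes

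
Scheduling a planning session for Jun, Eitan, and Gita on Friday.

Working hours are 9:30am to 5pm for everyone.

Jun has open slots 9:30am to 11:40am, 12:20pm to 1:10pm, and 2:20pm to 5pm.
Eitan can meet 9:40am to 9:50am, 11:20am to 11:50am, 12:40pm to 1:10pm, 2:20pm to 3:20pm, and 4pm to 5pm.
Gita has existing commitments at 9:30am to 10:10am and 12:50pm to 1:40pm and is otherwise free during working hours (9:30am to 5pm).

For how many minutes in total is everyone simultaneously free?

150 minutes

Gita free within 09:30–17:00: 10:10–12:50, 13:40–17:00.
Jun ∩ Eitan: 09:40–09:50, 11:20–11:40, 12:40–13:10, 14:20–15:20, 16:00–17:00.
Jun ∩ Eitan ∩ Gita: 11:20–11:40, 12:40–12:50, 14:20–15:20, 16:00–17:00.
Total common minutes: 20 + 10 + 60 + 60 = 150.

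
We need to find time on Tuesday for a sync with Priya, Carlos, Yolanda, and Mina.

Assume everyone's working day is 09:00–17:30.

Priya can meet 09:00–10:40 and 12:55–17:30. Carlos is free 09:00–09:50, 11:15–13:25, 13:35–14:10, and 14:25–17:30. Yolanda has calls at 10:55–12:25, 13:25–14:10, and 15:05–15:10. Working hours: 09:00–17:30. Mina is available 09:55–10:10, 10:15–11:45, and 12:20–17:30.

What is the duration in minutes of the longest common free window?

Yolanda free within 09:00–17:30: 09:00–10:55, 12:25–13:25, 14:10–15:05, 15:10–17:30.
Priya ∩ Carlos: 09:00–09:50, 12:55–13:25, 13:35–14:10, 14:25–17:30.
Priya ∩ Carlos ∩ Yolanda: 09:00–09:50, 12:55–13:25, 14:25–15:05, 15:10–17:30.
Priya ∩ Carlos ∩ Yolanda ∩ Mina: 12:55–13:25, 14:25–15:05, 15:10–17:30.
Common window lengths: 30, 40, 140 min; longest is 140.

140 minutes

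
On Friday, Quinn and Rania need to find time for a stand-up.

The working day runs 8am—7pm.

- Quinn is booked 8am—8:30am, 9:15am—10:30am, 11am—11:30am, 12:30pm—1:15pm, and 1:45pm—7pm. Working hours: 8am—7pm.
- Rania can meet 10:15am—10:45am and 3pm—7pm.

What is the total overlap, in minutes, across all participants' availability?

15 minutes

Quinn free within 08:00–19:00: 08:30–09:15, 10:30–11:00, 11:30–12:30, 13:15–13:45.
Quinn ∩ Rania: 10:30–10:45.
Total common minutes: 15.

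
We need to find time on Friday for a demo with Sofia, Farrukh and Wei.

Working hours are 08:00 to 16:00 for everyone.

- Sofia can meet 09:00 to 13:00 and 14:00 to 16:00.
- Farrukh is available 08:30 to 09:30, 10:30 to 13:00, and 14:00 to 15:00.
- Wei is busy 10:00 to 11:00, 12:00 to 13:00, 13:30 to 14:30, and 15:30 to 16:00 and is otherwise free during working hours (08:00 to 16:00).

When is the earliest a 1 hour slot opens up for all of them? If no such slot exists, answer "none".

11:00

Wei free within 08:00–16:00: 08:00–10:00, 11:00–12:00, 13:00–13:30, 14:30–15:30.
Sofia ∩ Farrukh: 09:00–09:30, 10:30–13:00, 14:00–15:00.
Sofia ∩ Farrukh ∩ Wei: 09:00–09:30, 11:00–12:00, 14:30–15:00.
Windows ≥ 60 min: 11:00–12:00.
Earliest such window starts at 11:00.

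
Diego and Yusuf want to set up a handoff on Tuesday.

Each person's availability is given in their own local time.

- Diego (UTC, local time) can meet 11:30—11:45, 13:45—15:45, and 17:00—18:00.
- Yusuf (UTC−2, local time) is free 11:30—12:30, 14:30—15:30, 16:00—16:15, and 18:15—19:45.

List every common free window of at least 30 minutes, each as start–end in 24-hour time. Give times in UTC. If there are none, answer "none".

13:45–14:30, 17:00–17:30

Diego → UTC: 11:30–11:45, 13:45–15:45, 17:00–18:00.
Yusuf → UTC: 13:30–14:30, 16:30–17:30, 18:00–18:15, 20:15–21:45.
Diego ∩ Yusuf: 13:45–14:30, 17:00–17:30.
Windows ≥ 30 min: 13:45–14:30, 17:00–17:30.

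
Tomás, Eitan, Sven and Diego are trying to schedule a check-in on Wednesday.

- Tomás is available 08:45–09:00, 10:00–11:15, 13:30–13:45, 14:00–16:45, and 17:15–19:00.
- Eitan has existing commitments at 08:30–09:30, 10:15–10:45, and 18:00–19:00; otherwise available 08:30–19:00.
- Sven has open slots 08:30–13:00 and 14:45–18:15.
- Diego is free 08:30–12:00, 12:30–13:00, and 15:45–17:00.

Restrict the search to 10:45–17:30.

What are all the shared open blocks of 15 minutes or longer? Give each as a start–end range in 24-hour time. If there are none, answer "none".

Eitan free within 08:30–19:00: 09:30–10:15, 10:45–18:00.
Tomás ∩ Eitan: 10:00–10:15, 10:45–11:15, 13:30–13:45, 14:00–16:45, 17:15–18:00.
Tomás ∩ Eitan ∩ Sven: 10:00–10:15, 10:45–11:15, 14:45–16:45, 17:15–18:00.
Tomás ∩ Eitan ∩ Sven ∩ Diego: 10:00–10:15, 10:45–11:15, 15:45–16:45.
Restricted to 10:45–17:30: 10:45–11:15, 15:45–16:45.
Windows ≥ 15 min: 10:45–11:15, 15:45–16:45.

10:45–11:15, 15:45–16:45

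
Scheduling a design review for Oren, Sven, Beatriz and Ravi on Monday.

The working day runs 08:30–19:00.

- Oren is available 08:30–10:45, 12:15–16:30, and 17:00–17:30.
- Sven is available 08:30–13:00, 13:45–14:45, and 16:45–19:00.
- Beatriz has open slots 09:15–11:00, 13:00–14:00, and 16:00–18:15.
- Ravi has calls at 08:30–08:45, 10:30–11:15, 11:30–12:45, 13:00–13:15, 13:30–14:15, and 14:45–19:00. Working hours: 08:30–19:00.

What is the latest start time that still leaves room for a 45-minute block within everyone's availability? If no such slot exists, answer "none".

09:45

Ravi free within 08:30–19:00: 08:45–10:30, 11:15–11:30, 12:45–13:00, 13:15–13:30, 14:15–14:45.
Oren ∩ Sven: 08:30–10:45, 12:15–13:00, 13:45–14:45, 17:00–17:30.
Oren ∩ Sven ∩ Beatriz: 09:15–10:45, 13:45–14:00, 17:00–17:30.
Oren ∩ Sven ∩ Beatriz ∩ Ravi: 09:15–10:30.
Windows ≥ 45 min: 09:15–10:30.
Latest start in the last window 09:15–10:30 is 10:30 − 45 min = 09:45.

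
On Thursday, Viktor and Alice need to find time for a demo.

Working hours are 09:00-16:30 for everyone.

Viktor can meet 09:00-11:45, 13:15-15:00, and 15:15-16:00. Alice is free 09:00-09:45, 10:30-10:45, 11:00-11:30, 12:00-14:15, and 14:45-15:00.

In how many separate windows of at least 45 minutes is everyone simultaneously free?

2

Viktor ∩ Alice: 09:00–09:45, 10:30–10:45, 11:00–11:30, 13:15–14:15, 14:45–15:00.
Windows ≥ 45 min: 09:00–09:45, 13:15–14:15.
That's 2 windows.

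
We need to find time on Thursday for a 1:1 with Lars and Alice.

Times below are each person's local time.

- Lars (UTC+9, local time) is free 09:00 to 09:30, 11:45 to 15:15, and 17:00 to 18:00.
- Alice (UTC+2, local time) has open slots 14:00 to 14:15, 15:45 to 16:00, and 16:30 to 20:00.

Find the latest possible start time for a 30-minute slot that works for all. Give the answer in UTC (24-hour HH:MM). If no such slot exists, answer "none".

Lars → UTC: 00:00–00:30, 02:45–06:15, 08:00–09:00.
Alice → UTC: 12:00–12:15, 13:45–14:00, 14:30–18:00.
Lars ∩ Alice: (none).
Windows ≥ 30 min: (none).

none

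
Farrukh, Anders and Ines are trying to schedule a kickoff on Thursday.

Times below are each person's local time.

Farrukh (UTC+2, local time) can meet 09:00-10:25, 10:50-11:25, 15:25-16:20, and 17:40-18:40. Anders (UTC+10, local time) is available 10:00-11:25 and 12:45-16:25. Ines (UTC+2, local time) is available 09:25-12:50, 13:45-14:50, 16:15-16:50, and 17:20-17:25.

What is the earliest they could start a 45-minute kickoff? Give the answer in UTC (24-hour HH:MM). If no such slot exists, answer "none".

none

Farrukh → UTC: 07:00–08:25, 08:50–09:25, 13:25–14:20, 15:40–16:40.
Anders → UTC: 00:00–01:25, 02:45–06:25.
Ines → UTC: 07:25–10:50, 11:45–12:50, 14:15–14:50, 15:20–15:25.
Farrukh ∩ Anders: (none).
Farrukh ∩ Anders ∩ Ines: (none).
Windows ≥ 45 min: (none).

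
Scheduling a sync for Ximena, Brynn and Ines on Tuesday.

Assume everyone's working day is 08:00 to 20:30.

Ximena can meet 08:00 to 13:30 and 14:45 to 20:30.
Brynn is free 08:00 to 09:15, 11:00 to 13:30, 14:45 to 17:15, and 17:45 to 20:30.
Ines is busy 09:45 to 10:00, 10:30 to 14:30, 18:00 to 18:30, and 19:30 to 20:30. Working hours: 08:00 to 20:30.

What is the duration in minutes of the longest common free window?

150 minutes

Ines free within 08:00–20:30: 08:00–09:45, 10:00–10:30, 14:30–18:00, 18:30–19:30.
Ximena ∩ Brynn: 08:00–09:15, 11:00–13:30, 14:45–17:15, 17:45–20:30.
Ximena ∩ Brynn ∩ Ines: 08:00–09:15, 14:45–17:15, 17:45–18:00, 18:30–19:30.
Common window lengths: 75, 150, 15, 60 min; longest is 150.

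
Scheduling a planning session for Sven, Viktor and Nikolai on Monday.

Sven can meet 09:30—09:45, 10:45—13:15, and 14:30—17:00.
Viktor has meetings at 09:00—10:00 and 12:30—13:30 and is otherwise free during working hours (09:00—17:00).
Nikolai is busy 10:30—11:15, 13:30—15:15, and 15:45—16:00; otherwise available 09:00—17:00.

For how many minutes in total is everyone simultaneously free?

Viktor free within 09:00–17:00: 10:00–12:30, 13:30–17:00.
Nikolai free within 09:00–17:00: 09:00–10:30, 11:15–13:30, 15:15–15:45, 16:00–17:00.
Sven ∩ Viktor: 10:45–12:30, 14:30–17:00.
Sven ∩ Viktor ∩ Nikolai: 11:15–12:30, 15:15–15:45, 16:00–17:00.
Total common minutes: 75 + 30 + 60 = 165.

165 minutes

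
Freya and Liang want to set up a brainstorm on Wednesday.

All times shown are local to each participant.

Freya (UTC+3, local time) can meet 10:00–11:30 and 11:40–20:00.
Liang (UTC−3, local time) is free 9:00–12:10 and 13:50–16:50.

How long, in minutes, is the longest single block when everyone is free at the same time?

190 minutes

Freya → UTC: 07:00–08:30, 08:40–17:00.
Liang → UTC: 12:00–15:10, 16:50–19:50.
Freya ∩ Liang: 12:00–15:10, 16:50–17:00.
Common window lengths: 190, 10 min; longest is 190.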